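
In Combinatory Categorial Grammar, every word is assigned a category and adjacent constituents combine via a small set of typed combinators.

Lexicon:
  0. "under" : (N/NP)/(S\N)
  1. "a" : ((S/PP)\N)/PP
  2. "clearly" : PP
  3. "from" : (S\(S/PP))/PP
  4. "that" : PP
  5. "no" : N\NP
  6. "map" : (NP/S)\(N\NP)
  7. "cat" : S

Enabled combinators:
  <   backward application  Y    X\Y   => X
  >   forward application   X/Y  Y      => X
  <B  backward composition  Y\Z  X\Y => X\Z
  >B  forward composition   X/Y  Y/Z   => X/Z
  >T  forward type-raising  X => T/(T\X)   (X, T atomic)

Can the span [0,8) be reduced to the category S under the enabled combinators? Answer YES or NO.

(N/NP)/(S\N) ((S/PP)\N)/PP PP (S\(S/PP))/PP PP N\NP (NP/S)\(N\NP) S
CKY chart[0,8] = {N, N/(NP\NP), N/(N\N), N/(S\S), NP/(NP\N), PP/(PP\N), S/(S\N)}; S ∉ chart

NO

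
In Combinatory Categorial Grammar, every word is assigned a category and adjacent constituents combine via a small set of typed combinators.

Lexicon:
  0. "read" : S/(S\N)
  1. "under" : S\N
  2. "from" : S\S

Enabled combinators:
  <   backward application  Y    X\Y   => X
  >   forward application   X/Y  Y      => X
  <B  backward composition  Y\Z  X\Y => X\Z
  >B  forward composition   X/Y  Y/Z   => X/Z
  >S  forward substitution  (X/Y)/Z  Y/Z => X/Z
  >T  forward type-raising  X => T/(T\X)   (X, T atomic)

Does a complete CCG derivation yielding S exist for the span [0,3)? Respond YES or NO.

YES

[0,3] S   >
  [0,1] "read" : S/(S\N)
  [1,3] S\N   <B
    [1,2] "under" : S\N
    [2,3] "from" : S\S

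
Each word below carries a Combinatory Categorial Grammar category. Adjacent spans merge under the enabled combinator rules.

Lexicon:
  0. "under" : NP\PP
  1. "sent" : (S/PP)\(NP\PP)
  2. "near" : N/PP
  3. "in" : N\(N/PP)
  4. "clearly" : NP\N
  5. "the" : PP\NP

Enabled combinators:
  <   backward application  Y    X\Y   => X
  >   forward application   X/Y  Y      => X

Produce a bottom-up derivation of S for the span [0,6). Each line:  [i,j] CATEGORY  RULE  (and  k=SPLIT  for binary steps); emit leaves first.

[0,6] S   >
  [0,2] S/PP   <
    [0,1] "under" : NP\PP
    [1,2] "sent" : (S/PP)\(NP\PP)
  [2,6] PP   <
    [2,5] NP   <
      [2,4] N   <
        [2,3] "near" : N/PP
        [3,4] "in" : N\(N/PP)
      [4,5] "clearly" : NP\N
    [5,6] "the" : PP\NP

[0,1] NP\PP  lex  "under"
[1,2] (S/PP)\(NP\PP)  lex  "sent"
[0,2] S/PP  <  k=1
[2,3] N/PP  lex  "near"
[3,4] N\(N/PP)  lex  "in"
[2,4] N  <  k=3
[4,5] NP\N  lex  "clearly"
[2,5] NP  <  k=4
[5,6] PP\NP  lex  "the"
[2,6] PP  <  k=5
[0,6] S  >  k=2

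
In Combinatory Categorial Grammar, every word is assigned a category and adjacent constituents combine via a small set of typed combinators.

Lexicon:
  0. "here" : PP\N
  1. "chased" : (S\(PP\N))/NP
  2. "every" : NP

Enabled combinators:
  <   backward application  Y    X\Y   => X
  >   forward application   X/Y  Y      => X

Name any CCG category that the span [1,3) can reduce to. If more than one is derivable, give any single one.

[0,3] S   <
  [0,1] "here" : PP\N
  [1,3] S\(PP\N)   >
    [1,2] "chased" : (S\(PP\N))/NP
    [2,3] "every" : NP

S\(PP\N)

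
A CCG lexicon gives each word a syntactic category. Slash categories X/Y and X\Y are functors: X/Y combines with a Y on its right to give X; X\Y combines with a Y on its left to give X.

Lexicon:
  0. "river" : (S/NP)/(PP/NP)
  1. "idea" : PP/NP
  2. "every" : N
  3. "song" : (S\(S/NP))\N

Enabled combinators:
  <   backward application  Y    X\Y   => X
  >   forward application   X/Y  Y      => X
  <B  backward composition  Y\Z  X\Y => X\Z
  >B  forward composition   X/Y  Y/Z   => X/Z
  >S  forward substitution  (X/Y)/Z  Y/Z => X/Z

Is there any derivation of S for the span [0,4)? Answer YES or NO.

YES

[0,4] S   <
  [0,2] S/NP   >
    [0,1] "river" : (S/NP)/(PP/NP)
    [1,2] "idea" : PP/NP
  [2,4] S\(S/NP)   <
    [2,3] "every" : N
    [3,4] "song" : (S\(S/NP))\N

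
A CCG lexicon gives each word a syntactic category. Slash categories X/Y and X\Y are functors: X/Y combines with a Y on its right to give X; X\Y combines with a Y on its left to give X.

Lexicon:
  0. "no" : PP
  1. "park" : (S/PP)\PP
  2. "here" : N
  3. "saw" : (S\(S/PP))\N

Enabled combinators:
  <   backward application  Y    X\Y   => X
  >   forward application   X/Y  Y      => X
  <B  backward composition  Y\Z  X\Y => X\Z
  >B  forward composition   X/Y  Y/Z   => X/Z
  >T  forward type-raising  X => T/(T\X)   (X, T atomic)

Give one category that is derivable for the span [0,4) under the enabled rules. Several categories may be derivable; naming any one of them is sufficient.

[0,4] S   <
  [0,2] S/PP   <
    [0,1] "no" : PP
    [1,2] "park" : (S/PP)\PP
  [2,4] S\(S/PP)   <
    [2,3] "here" : N
    [3,4] "saw" : (S\(S/PP))\N

S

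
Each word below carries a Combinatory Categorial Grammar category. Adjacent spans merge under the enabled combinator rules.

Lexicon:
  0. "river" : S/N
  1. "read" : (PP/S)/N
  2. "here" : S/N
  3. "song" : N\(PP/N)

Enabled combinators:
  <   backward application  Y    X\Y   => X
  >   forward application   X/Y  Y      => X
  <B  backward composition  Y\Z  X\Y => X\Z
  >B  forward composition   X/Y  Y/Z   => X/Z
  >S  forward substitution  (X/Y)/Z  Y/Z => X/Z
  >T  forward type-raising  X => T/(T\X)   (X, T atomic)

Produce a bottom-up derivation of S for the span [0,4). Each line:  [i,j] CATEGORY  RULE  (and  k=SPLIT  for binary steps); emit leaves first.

[0,1] S/N  lex  "river"
[1,2] (PP/S)/N  lex  "read"
[2,3] S/N  lex  "here"
[1,3] PP/N  >S  k=2
[3,4] N\(PP/N)  lex  "song"
[1,4] N  <  k=3
[0,4] S  >  k=1

[0,4] S   >
  [0,1] "river" : S/N
  [1,4] N   <
    [1,3] PP/N   >S
      [1,2] "read" : (PP/S)/N
      [2,3] "here" : S/N
    [3,4] "song" : N\(PP/N)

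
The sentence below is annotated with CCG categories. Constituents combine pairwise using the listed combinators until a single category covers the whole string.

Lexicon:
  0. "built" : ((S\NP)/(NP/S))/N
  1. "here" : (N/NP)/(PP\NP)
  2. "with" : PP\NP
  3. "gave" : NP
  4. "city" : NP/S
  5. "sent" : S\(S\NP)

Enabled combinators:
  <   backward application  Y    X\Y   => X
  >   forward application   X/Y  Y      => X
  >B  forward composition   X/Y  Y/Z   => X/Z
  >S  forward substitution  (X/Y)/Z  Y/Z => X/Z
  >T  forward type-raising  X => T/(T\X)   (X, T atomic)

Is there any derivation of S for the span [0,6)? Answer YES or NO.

YES

[0,6] S   <
  [0,5] S\NP   >
    [0,4] (S\NP)/(NP/S)   >
      [0,1] "built" : ((S\NP)/(NP/S))/N
      [1,4] N   >
        [1,3] N/NP   >
          [1,2] "here" : (N/NP)/(PP\NP)
          [2,3] "with" : PP\NP
        [3,4] "gave" : NP
    [4,5] "city" : NP/S
  [5,6] "sent" : S\(S\NP)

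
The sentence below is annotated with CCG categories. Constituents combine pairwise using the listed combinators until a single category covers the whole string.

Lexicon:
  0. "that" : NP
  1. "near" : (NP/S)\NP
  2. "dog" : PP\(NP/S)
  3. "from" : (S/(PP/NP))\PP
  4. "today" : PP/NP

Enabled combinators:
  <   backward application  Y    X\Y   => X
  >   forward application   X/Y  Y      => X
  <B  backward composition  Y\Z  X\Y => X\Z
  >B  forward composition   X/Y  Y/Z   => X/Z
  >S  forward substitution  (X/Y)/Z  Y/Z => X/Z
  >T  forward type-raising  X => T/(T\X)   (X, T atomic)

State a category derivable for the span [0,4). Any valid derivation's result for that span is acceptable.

[0,5] S   >
  [0,4] S/(PP/NP)   <
    [0,3] PP   >
      [0,1] PP/(PP\NP)   >T
        [0,1] "that" : NP
      [1,3] PP\NP   <B
        [1,2] "near" : (NP/S)\NP
        [2,3] "dog" : PP\(NP/S)
    [3,4] "from" : (S/(PP/NP))\PP
  [4,5] "today" : PP/NP

S/(PP/NP)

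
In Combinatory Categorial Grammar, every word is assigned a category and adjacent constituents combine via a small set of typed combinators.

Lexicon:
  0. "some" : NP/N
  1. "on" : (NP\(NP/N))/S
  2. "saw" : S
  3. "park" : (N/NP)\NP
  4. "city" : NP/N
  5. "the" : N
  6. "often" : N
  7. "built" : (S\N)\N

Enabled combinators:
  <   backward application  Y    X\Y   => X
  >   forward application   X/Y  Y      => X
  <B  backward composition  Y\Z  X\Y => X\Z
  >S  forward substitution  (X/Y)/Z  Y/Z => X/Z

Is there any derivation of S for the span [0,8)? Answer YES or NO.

[0,8] S   <
  [0,6] N   >
    [0,4] N/NP   <
      [0,3] NP   <
        [0,1] "some" : NP/N
        [1,3] NP\(NP/N)   >
          [1,2] "on" : (NP\(NP/N))/S
          [2,3] "saw" : S
      [3,4] "park" : (N/NP)\NP
    [4,6] NP   >
      [4,5] "city" : NP/N
      [5,6] "the" : N
  [6,8] S\N   <
    [6,7] "often" : N
    [7,8] "built" : (S\N)\N

YES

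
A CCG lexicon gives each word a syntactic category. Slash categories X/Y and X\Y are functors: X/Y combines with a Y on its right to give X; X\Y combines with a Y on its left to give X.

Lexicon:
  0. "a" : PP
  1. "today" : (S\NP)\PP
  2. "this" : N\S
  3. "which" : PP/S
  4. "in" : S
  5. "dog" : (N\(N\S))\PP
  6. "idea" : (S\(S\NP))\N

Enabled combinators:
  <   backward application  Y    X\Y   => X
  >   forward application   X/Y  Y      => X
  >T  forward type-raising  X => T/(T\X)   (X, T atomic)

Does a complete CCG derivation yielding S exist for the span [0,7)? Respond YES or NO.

[0,7] S   <
  [0,2] S\NP   <
    [0,1] "a" : PP
    [1,2] "today" : (S\NP)\PP
  [2,7] S\(S\NP)   <
    [2,6] N   <
      [2,3] "this" : N\S
      [3,6] N\(N\S)   <
        [3,5] PP   >
          [3,4] "which" : PP/S
          [4,5] "in" : S
        [5,6] "dog" : (N\(N\S))\PP
    [6,7] "idea" : (S\(S\NP))\N

YES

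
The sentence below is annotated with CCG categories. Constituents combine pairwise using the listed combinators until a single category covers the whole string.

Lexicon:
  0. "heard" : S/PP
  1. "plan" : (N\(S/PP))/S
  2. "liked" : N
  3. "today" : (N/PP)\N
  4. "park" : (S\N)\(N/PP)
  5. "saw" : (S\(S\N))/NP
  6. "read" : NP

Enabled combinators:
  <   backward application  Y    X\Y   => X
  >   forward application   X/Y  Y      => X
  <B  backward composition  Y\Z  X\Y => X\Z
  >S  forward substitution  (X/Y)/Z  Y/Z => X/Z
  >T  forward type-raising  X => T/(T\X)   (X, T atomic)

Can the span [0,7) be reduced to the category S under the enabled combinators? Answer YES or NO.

NO

S/PP (N\(S/PP))/S N (N/PP)\N (S\N)\(N/PP) (S\(S\N))/NP NP
CKY chart[0,7] = {N, N/(N\N), NP/(NP\N), PP/(PP\N), S/(S\N)}; S ∉ chart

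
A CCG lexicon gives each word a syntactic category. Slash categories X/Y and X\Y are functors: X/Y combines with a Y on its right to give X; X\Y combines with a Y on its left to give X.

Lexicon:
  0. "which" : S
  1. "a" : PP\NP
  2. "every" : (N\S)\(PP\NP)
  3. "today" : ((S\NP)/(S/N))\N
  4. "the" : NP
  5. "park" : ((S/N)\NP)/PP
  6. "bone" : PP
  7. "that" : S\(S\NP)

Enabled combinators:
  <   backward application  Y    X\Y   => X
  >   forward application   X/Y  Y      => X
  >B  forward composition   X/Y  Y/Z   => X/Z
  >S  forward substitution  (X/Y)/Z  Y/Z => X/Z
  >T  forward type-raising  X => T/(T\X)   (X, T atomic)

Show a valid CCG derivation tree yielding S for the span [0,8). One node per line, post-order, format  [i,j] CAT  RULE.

[0,1] S  lex  "which"
[1,2] PP\NP  lex  "a"
[2,3] (N\S)\(PP\NP)  lex  "every"
[1,3] N\S  <  k=2
[0,3] N  <  k=1
[3,4] ((S\NP)/(S/N))\N  lex  "today"
[0,4] (S\NP)/(S/N)  <  k=3
[4,5] NP  lex  "the"
[5,6] ((S/N)\NP)/PP  lex  "park"
[6,7] PP  lex  "bone"
[5,7] (S/N)\NP  >  k=6
[4,7] S/N  <  k=5
[0,7] S\NP  >  k=4
[7,8] S\(S\NP)  lex  "that"
[0,8] S  <  k=7

[0,8] S   <
  [0,7] S\NP   >
    [0,4] (S\NP)/(S/N)   <
      [0,3] N   <
        [0,1] "which" : S
        [1,3] N\S   <
          [1,2] "a" : PP\NP
          [2,3] "every" : (N\S)\(PP\NP)
      [3,4] "today" : ((S\NP)/(S/N))\N
    [4,7] S/N   <
      [4,5] "the" : NP
      [5,7] (S/N)\NP   >
        [5,6] "park" : ((S/N)\NP)/PP
        [6,7] "bone" : PP
  [7,8] "that" : S\(S\NP)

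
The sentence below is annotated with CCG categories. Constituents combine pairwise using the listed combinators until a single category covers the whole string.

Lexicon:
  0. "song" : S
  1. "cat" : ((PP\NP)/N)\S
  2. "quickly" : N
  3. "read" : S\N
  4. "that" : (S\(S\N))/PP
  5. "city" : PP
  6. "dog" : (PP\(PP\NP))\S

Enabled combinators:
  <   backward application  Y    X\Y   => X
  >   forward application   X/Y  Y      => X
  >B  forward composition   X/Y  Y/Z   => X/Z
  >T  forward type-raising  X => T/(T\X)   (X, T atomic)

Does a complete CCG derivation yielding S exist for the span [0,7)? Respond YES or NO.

S ((PP\NP)/N)\S N S\N (S\(S\N))/PP PP (PP\(PP\NP))\S
CKY chart[0,7] = {N/(N\PP), NP/(NP\PP), PP, PP/(PP\PP), S/(S\PP)}; S ∉ chart

NO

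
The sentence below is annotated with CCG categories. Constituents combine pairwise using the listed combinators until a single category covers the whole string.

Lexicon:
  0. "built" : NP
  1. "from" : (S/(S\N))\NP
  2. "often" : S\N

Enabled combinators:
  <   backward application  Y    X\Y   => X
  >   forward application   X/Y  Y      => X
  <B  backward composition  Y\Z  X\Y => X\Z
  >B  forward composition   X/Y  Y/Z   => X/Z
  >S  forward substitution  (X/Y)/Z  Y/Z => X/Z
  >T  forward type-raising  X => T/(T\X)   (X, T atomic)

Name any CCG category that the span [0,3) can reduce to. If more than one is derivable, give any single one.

S

[0,3] S   >
  [0,2] S/(S\N)   <
    [0,1] "built" : NP
    [1,2] "from" : (S/(S\N))\NP
  [2,3] "often" : S\N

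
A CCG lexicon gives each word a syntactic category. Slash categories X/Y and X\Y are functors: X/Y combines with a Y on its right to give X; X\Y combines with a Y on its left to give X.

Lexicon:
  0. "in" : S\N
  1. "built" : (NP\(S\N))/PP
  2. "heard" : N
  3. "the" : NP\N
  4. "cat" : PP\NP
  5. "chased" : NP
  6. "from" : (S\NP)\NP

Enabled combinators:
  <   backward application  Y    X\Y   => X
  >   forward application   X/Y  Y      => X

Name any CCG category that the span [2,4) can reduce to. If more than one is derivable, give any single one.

NP

[0,7] S   <
  [0,5] NP   <
    [0,1] "in" : S\N
    [1,5] NP\(S\N)   >
      [1,2] "built" : (NP\(S\N))/PP
      [2,5] PP   <
        [2,4] NP   <
          [2,3] "heard" : N
          [3,4] "the" : NP\N
        [4,5] "cat" : PP\NP
  [5,7] S\NP   <
    [5,6] "chased" : NP
    [6,7] "from" : (S\NP)\NP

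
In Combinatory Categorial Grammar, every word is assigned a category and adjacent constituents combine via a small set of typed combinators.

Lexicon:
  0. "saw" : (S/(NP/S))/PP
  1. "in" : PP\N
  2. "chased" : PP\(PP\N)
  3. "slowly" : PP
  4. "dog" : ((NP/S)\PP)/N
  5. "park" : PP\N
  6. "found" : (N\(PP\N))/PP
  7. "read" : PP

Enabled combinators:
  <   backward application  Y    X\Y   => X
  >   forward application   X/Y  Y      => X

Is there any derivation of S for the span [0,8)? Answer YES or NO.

YES

[0,8] S   >
  [0,3] S/(NP/S)   >
    [0,1] "saw" : (S/(NP/S))/PP
    [1,3] PP   <
      [1,2] "in" : PP\N
      [2,3] "chased" : PP\(PP\N)
  [3,8] NP/S   <
    [3,4] "slowly" : PP
    [4,8] (NP/S)\PP   >
      [4,5] "dog" : ((NP/S)\PP)/N
      [5,8] N   <
        [5,6] "park" : PP\N
        [6,8] N\(PP\N)   >
          [6,7] "found" : (N\(PP\N))/PP
          [7,8] "read" : PP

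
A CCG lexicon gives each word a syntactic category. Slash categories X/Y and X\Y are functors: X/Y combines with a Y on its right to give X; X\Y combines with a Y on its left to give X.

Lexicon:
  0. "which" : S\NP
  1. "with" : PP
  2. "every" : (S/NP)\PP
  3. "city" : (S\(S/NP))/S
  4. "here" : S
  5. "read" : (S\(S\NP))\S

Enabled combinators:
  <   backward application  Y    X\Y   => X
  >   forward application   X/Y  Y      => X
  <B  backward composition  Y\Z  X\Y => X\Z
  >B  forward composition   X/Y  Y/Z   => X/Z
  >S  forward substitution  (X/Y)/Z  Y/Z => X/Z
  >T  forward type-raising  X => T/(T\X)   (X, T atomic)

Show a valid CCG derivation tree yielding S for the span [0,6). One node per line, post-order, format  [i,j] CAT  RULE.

[0,6] S   <
  [0,1] "which" : S\NP
  [1,6] S\(S\NP)   <
    [1,5] S   <
      [1,2] "with" : PP
      [2,5] S\PP   <B
        [2,3] "every" : (S/NP)\PP
        [3,5] S\(S/NP)   >
          [3,4] "city" : (S\(S/NP))/S
          [4,5] "here" : S
    [5,6] "read" : (S\(S\NP))\S

[0,1] S\NP  lex  "which"
[1,2] PP  lex  "with"
[2,3] (S/NP)\PP  lex  "every"
[3,4] (S\(S/NP))/S  lex  "city"
[4,5] S  lex  "here"
[3,5] S\(S/NP)  >  k=4
[2,5] S\PP  <B  k=3
[1,5] S  <  k=2
[5,6] (S\(S\NP))\S  lex  "read"
[1,6] S\(S\NP)  <  k=5
[0,6] S  <  k=1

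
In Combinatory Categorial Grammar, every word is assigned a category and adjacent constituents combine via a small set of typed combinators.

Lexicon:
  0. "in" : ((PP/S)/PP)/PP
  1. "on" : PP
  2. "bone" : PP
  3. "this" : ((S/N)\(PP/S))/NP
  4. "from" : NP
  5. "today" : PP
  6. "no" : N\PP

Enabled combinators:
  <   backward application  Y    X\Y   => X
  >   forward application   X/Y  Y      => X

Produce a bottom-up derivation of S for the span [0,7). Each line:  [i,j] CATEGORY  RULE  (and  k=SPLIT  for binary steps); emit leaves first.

[0,7] S   >
  [0,5] S/N   <
    [0,3] PP/S   >
      [0,2] (PP/S)/PP   >
        [0,1] "in" : ((PP/S)/PP)/PP
        [1,2] "on" : PP
      [2,3] "bone" : PP
    [3,5] (S/N)\(PP/S)   >
      [3,4] "this" : ((S/N)\(PP/S))/NP
      [4,5] "from" : NP
  [5,7] N   <
    [5,6] "today" : PP
    [6,7] "no" : N\PP

[0,1] ((PP/S)/PP)/PP  lex  "in"
[1,2] PP  lex  "on"
[0,2] (PP/S)/PP  >  k=1
[2,3] PP  lex  "bone"
[0,3] PP/S  >  k=2
[3,4] ((S/N)\(PP/S))/NP  lex  "this"
[4,5] NP  lex  "from"
[3,5] (S/N)\(PP/S)  >  k=4
[0,5] S/N  <  k=3
[5,6] PP  lex  "today"
[6,7] N\PP  lex  "no"
[5,7] N  <  k=6
[0,7] S  >  k=5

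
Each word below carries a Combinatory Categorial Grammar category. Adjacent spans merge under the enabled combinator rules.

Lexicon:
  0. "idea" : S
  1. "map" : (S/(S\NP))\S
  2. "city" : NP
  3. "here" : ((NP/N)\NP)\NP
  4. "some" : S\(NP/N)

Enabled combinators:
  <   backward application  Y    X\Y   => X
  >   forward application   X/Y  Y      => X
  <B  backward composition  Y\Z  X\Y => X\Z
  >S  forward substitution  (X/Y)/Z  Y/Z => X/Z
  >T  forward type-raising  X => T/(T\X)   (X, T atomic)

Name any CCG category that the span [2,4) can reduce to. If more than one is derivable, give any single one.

(NP/N)\NP

[0,5] S   >
  [0,2] S/(S\NP)   <
    [0,1] "idea" : S
    [1,2] "map" : (S/(S\NP))\S
  [2,5] S\NP   <B
    [2,4] (NP/N)\NP   <
      [2,3] "city" : NP
      [3,4] "here" : ((NP/N)\NP)\NP
    [4,5] "some" : S\(NP/N)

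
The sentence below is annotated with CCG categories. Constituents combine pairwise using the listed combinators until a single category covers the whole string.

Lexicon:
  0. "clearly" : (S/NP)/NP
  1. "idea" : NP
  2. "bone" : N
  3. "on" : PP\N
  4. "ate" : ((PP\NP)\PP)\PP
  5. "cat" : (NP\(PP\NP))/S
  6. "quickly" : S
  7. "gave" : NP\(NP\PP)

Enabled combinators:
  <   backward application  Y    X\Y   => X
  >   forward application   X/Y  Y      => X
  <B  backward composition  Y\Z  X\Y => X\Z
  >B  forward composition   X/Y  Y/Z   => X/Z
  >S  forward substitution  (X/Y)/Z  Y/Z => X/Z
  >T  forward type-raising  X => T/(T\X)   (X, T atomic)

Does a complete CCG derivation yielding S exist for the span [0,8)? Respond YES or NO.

[0,8] S   >
  [0,2] S/NP   >
    [0,1] "clearly" : (S/NP)/NP
    [1,2] "idea" : NP
  [2,8] NP   <
    [2,7] NP\PP   <B
      [2,5] (PP\NP)\PP   <
        [2,4] PP   >
          [2,3] PP/(PP\N)   >T
            [2,3] "bone" : N
          [3,4] "on" : PP\N
        [4,5] "ate" : ((PP\NP)\PP)\PP
      [5,7] NP\(PP\NP)   >
        [5,6] "cat" : (NP\(PP\NP))/S
        [6,7] "quickly" : S
    [7,8] "gave" : NP\(NP\PP)

YES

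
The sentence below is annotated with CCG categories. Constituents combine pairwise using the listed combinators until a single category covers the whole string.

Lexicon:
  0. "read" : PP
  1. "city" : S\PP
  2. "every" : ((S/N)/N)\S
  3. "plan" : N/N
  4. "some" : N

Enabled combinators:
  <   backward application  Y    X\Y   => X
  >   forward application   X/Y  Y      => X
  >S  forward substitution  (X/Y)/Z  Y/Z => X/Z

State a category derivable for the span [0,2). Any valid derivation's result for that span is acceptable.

S

[0,5] S   >
  [0,4] S/N   >S
    [0,3] (S/N)/N   <
      [0,2] S   <
        [0,1] "read" : PP
        [1,2] "city" : S\PP
      [2,3] "every" : ((S/N)/N)\S
    [3,4] "plan" : N/N
  [4,5] "some" : N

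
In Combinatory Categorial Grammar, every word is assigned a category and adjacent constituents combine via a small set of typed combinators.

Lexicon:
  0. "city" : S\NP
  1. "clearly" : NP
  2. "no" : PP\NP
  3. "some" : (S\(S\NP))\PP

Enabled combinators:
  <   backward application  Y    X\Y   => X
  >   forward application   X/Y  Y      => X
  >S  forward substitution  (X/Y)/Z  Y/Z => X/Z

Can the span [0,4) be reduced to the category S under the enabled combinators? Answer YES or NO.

[0,4] S   <
  [0,1] "city" : S\NP
  [1,4] S\(S\NP)   <
    [1,3] PP   <
      [1,2] "clearly" : NP
      [2,3] "no" : PP\NP
    [3,4] "some" : (S\(S\NP))\PP

YES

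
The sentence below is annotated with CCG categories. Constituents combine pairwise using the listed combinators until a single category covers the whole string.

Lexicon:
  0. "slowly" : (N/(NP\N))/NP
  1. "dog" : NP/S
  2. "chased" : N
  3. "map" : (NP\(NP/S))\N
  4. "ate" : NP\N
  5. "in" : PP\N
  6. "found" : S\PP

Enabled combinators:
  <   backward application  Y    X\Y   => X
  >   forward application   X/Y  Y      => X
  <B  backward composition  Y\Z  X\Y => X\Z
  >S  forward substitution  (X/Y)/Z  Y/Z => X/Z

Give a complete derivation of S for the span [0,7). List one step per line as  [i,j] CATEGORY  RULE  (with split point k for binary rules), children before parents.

[0,1] (N/(NP\N))/NP  lex  "slowly"
[1,2] NP/S  lex  "dog"
[2,3] N  lex  "chased"
[3,4] (NP\(NP/S))\N  lex  "map"
[2,4] NP\(NP/S)  <  k=3
[1,4] NP  <  k=2
[0,4] N/(NP\N)  >  k=1
[4,5] NP\N  lex  "ate"
[0,5] N  >  k=4
[5,6] PP\N  lex  "in"
[6,7] S\PP  lex  "found"
[5,7] S\N  <B  k=6
[0,7] S  <  k=5

[0,7] S   <
  [0,5] N   >
    [0,4] N/(NP\N)   >
      [0,1] "slowly" : (N/(NP\N))/NP
      [1,4] NP   <
        [1,2] "dog" : NP/S
        [2,4] NP\(NP/S)   <
          [2,3] "chased" : N
          [3,4] "map" : (NP\(NP/S))\N
    [4,5] "ate" : NP\N
  [5,7] S\N   <B
    [5,6] "in" : PP\N
    [6,7] "found" : S\PP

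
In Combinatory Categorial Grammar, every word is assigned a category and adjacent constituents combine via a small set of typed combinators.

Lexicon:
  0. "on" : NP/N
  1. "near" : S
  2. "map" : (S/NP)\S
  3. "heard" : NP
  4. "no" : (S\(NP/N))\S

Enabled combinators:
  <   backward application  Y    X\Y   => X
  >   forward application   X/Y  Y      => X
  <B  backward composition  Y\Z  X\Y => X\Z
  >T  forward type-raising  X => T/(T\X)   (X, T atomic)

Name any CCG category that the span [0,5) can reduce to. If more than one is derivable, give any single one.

[0,5] S   <
  [0,1] "on" : NP/N
  [1,5] S\(NP/N)   <
    [1,4] S   >
      [1,3] S/NP   <
        [1,2] "near" : S
        [2,3] "map" : (S/NP)\S
      [3,4] "heard" : NP
    [4,5] "no" : (S\(NP/N))\S

S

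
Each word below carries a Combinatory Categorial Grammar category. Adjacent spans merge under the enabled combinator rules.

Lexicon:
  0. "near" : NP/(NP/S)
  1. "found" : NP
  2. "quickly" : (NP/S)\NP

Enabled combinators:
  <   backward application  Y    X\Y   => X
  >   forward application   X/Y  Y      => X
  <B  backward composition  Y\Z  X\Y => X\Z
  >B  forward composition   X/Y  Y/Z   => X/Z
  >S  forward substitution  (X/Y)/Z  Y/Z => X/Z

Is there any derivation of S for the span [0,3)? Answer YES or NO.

NP/(NP/S) NP (NP/S)\NP
CKY chart[0,3] = {NP}; S ∉ chart

NO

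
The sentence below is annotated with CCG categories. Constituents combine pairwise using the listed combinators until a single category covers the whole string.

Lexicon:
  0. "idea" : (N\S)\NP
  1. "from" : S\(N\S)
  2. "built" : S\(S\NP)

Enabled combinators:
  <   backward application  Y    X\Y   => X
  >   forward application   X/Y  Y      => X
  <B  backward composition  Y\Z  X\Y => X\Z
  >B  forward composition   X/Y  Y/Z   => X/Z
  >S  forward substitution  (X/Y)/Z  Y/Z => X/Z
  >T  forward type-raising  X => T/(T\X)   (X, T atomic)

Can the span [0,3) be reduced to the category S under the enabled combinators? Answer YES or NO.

[0,3] S   <
  [0,2] S\NP   <B
    [0,1] "idea" : (N\S)\NP
    [1,2] "from" : S\(N\S)
  [2,3] "built" : S\(S\NP)

YES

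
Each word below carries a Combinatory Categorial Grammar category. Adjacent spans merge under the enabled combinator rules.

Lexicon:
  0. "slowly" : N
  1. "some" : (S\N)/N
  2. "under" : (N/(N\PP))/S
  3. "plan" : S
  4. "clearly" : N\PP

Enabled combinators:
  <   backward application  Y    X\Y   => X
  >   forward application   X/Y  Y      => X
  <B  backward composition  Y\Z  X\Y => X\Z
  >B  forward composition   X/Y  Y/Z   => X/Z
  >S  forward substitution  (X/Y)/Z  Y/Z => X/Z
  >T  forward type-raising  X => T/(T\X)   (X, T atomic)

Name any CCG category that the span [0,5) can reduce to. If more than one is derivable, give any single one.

[0,5] S   >
  [0,1] S/(S\N)   >T
    [0,1] "slowly" : N
  [1,5] S\N   >
    [1,2] "some" : (S\N)/N
    [2,5] N   >
      [2,4] N/(N\PP)   >
        [2,3] "under" : (N/(N\PP))/S
        [3,4] "plan" : S
      [4,5] "clearly" : N\PP

S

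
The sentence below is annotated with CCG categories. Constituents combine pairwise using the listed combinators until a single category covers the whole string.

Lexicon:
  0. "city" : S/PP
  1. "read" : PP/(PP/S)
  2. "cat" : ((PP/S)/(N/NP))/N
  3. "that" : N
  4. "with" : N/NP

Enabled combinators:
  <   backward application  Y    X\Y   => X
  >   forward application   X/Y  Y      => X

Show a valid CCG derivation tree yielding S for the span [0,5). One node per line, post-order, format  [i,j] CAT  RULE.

[0,1] S/PP  lex  "city"
[1,2] PP/(PP/S)  lex  "read"
[2,3] ((PP/S)/(N/NP))/N  lex  "cat"
[3,4] N  lex  "that"
[2,4] (PP/S)/(N/NP)  >  k=3
[4,5] N/NP  lex  "with"
[2,5] PP/S  >  k=4
[1,5] PP  >  k=2
[0,5] S  >  k=1

[0,5] S   >
  [0,1] "city" : S/PP
  [1,5] PP   >
    [1,2] "read" : PP/(PP/S)
    [2,5] PP/S   >
      [2,4] (PP/S)/(N/NP)   >
        [2,3] "cat" : ((PP/S)/(N/NP))/N
        [3,4] "that" : N
      [4,5] "with" : N/NP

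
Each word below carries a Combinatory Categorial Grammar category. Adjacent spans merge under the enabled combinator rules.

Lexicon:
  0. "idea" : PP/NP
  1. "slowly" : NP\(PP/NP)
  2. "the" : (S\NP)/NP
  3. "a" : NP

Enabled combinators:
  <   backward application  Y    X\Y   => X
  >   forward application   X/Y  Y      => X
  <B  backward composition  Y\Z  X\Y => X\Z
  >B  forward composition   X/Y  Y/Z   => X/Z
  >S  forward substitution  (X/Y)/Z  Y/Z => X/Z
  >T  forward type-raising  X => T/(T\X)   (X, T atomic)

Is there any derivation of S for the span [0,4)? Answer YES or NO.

YES

[0,4] S   <
  [0,2] NP   <
    [0,1] "idea" : PP/NP
    [1,2] "slowly" : NP\(PP/NP)
  [2,4] S\NP   >
    [2,3] "the" : (S\NP)/NP
    [3,4] "a" : NP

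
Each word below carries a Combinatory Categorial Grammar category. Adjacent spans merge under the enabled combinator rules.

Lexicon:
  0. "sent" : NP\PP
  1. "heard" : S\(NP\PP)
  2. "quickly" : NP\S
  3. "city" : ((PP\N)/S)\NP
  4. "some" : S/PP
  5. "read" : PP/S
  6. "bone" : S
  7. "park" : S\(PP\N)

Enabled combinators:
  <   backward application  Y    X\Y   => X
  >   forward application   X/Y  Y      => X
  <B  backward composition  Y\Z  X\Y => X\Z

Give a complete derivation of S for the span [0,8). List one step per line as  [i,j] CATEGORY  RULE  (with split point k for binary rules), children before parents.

[0,1] NP\PP  lex  "sent"
[1,2] S\(NP\PP)  lex  "heard"
[0,2] S  <  k=1
[2,3] NP\S  lex  "quickly"
[0,3] NP  <  k=2
[3,4] ((PP\N)/S)\NP  lex  "city"
[0,4] (PP\N)/S  <  k=3
[4,5] S/PP  lex  "some"
[5,6] PP/S  lex  "read"
[6,7] S  lex  "bone"
[5,7] PP  >  k=6
[4,7] S  >  k=5
[0,7] PP\N  >  k=4
[7,8] S\(PP\N)  lex  "park"
[0,8] S  <  k=7

[0,8] S   <
  [0,7] PP\N   >
    [0,4] (PP\N)/S   <
      [0,3] NP   <
        [0,2] S   <
          [0,1] "sent" : NP\PP
          [1,2] "heard" : S\(NP\PP)
        [2,3] "quickly" : NP\S
      [3,4] "city" : ((PP\N)/S)\NP
    [4,7] S   >
      [4,5] "some" : S/PP
      [5,7] PP   >
        [5,6] "read" : PP/S
        [6,7] "bone" : S
  [7,8] "park" : S\(PP\N)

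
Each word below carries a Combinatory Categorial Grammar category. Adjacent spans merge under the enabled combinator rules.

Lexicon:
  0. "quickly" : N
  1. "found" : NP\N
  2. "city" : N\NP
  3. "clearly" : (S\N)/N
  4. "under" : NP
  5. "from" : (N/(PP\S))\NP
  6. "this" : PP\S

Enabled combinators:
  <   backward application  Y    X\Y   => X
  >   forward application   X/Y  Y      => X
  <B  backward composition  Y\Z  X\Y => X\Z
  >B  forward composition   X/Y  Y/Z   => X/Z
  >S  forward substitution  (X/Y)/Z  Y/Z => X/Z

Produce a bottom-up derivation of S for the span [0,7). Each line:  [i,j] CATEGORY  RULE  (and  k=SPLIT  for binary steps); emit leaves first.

[0,7] S   <
  [0,2] NP   <
    [0,1] "quickly" : N
    [1,2] "found" : NP\N
  [2,7] S\NP   <B
    [2,3] "city" : N\NP
    [3,7] S\N   >
      [3,4] "clearly" : (S\N)/N
      [4,7] N   >
        [4,6] N/(PP\S)   <
          [4,5] "under" : NP
          [5,6] "from" : (N/(PP\S))\NP
        [6,7] "this" : PP\S

[0,1] N  lex  "quickly"
[1,2] NP\N  lex  "found"
[0,2] NP  <  k=1
[2,3] N\NP  lex  "city"
[3,4] (S\N)/N  lex  "clearly"
[4,5] NP  lex  "under"
[5,6] (N/(PP\S))\NP  lex  "from"
[4,6] N/(PP\S)  <  k=5
[6,7] PP\S  lex  "this"
[4,7] N  >  k=6
[3,7] S\N  >  k=4
[2,7] S\NP  <B  k=3
[0,7] S  <  k=2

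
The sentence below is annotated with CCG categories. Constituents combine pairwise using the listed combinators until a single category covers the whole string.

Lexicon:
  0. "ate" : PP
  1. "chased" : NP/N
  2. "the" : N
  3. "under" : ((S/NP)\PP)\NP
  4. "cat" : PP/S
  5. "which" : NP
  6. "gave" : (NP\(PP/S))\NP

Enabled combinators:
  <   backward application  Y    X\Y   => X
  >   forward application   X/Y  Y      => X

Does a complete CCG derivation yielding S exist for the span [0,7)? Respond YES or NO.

YES

[0,7] S   >
  [0,4] S/NP   <
    [0,1] "ate" : PP
    [1,4] (S/NP)\PP   <
      [1,3] NP   >
        [1,2] "chased" : NP/N
        [2,3] "the" : N
      [3,4] "under" : ((S/NP)\PP)\NP
  [4,7] NP   <
    [4,5] "cat" : PP/S
    [5,7] NP\(PP/S)   <
      [5,6] "which" : NP
      [6,7] "gave" : (NP\(PP/S))\NP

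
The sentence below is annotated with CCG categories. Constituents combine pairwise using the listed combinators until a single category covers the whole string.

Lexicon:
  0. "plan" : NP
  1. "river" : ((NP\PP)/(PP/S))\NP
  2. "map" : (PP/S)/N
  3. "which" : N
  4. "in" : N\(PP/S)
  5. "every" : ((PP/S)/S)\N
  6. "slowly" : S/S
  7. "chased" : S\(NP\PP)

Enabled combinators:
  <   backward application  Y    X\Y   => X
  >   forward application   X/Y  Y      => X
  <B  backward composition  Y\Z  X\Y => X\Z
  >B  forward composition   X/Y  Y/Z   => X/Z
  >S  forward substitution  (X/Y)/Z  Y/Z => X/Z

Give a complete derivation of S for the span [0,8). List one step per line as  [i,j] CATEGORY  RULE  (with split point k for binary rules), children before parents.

[0,1] NP  lex  "plan"
[1,2] ((NP\PP)/(PP/S))\NP  lex  "river"
[0,2] (NP\PP)/(PP/S)  <  k=1
[2,3] (PP/S)/N  lex  "map"
[3,4] N  lex  "which"
[2,4] PP/S  >  k=3
[4,5] N\(PP/S)  lex  "in"
[2,5] N  <  k=4
[5,6] ((PP/S)/S)\N  lex  "every"
[2,6] (PP/S)/S  <  k=5
[6,7] S/S  lex  "slowly"
[2,7] PP/S  >S  k=6
[0,7] NP\PP  >  k=2
[7,8] S\(NP\PP)  lex  "chased"
[0,8] S  <  k=7

[0,8] S   <
  [0,7] NP\PP   >
    [0,2] (NP\PP)/(PP/S)   <
      [0,1] "plan" : NP
      [1,2] "river" : ((NP\PP)/(PP/S))\NP
    [2,7] PP/S   >S
      [2,6] (PP/S)/S   <
        [2,5] N   <
          [2,4] PP/S   >
            [2,3] "map" : (PP/S)/N
            [3,4] "which" : N
          [4,5] "in" : N\(PP/S)
        [5,6] "every" : ((PP/S)/S)\N
      [6,7] "slowly" : S/S
  [7,8] "chased" : S\(NP\PP)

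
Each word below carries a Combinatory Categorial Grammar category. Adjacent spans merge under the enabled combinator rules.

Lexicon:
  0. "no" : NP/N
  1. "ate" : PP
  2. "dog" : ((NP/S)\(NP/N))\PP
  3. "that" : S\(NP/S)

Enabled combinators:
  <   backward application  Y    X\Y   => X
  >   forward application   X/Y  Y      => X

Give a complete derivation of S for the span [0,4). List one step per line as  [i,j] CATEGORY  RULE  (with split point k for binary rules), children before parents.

[0,4] S   <
  [0,3] NP/S   <
    [0,1] "no" : NP/N
    [1,3] (NP/S)\(NP/N)   <
      [1,2] "ate" : PP
      [2,3] "dog" : ((NP/S)\(NP/N))\PP
  [3,4] "that" : S\(NP/S)

[0,1] NP/N  lex  "no"
[1,2] PP  lex  "ate"
[2,3] ((NP/S)\(NP/N))\PP  lex  "dog"
[1,3] (NP/S)\(NP/N)  <  k=2
[0,3] NP/S  <  k=1
[3,4] S\(NP/S)  lex  "that"
[0,4] S  <  k=3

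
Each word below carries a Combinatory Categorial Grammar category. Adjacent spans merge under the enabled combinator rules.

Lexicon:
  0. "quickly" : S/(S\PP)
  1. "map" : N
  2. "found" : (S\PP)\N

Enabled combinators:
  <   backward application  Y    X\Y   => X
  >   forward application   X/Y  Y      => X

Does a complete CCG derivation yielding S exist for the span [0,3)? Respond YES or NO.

YES

[0,3] S   >
  [0,1] "quickly" : S/(S\PP)
  [1,3] S\PP   <
    [1,2] "map" : N
    [2,3] "found" : (S\PP)\N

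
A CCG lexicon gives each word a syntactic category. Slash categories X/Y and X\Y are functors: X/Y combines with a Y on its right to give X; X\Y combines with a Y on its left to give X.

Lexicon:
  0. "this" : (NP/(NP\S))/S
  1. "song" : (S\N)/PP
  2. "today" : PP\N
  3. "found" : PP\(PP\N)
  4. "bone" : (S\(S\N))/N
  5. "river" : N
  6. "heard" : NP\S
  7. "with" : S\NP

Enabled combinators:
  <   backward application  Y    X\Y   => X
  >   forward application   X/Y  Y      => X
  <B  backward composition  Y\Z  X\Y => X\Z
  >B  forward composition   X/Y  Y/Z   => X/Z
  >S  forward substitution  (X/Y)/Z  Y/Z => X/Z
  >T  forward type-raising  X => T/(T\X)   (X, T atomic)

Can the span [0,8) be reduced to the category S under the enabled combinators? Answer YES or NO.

[0,8] S   <
  [0,7] NP   >
    [0,6] NP/(NP\S)   >
      [0,1] "this" : (NP/(NP\S))/S
      [1,6] S   <
        [1,4] S\N   >
          [1,2] "song" : (S\N)/PP
          [2,4] PP   <
            [2,3] "today" : PP\N
            [3,4] "found" : PP\(PP\N)
        [4,6] S\(S\N)   >
          [4,5] "bone" : (S\(S\N))/N
          [5,6] "river" : N
    [6,7] "heard" : NP\S
  [7,8] "with" : S\NP

YES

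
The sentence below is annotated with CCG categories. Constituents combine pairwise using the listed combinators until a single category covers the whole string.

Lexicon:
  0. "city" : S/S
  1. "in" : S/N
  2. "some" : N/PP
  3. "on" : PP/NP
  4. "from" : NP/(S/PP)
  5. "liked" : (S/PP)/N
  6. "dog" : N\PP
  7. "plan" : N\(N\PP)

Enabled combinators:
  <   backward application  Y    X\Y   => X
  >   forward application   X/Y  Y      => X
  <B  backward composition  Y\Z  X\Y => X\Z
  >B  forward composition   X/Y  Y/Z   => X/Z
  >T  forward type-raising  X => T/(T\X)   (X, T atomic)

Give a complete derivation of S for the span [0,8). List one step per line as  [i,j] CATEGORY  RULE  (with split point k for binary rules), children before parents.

[0,8] S   >
  [0,6] S/N   >B
    [0,3] S/PP   >B
      [0,1] "city" : S/S
      [1,3] S/PP   >B
        [1,2] "in" : S/N
        [2,3] "some" : N/PP
    [3,6] PP/N   >B
      [3,4] "on" : PP/NP
      [4,6] NP/N   >B
        [4,5] "from" : NP/(S/PP)
        [5,6] "liked" : (S/PP)/N
  [6,8] N   <
    [6,7] "dog" : N\PP
    [7,8] "plan" : N\(N\PP)

[0,1] S/S  lex  "city"
[1,2] S/N  lex  "in"
[2,3] N/PP  lex  "some"
[1,3] S/PP  >B  k=2
[0,3] S/PP  >B  k=1
[3,4] PP/NP  lex  "on"
[4,5] NP/(S/PP)  lex  "from"
[5,6] (S/PP)/N  lex  "liked"
[4,6] NP/N  >B  k=5
[3,6] PP/N  >B  k=4
[0,6] S/N  >B  k=3
[6,7] N\PP  lex  "dog"
[7,8] N\(N\PP)  lex  "plan"
[6,8] N  <  k=7
[0,8] S  >  k=6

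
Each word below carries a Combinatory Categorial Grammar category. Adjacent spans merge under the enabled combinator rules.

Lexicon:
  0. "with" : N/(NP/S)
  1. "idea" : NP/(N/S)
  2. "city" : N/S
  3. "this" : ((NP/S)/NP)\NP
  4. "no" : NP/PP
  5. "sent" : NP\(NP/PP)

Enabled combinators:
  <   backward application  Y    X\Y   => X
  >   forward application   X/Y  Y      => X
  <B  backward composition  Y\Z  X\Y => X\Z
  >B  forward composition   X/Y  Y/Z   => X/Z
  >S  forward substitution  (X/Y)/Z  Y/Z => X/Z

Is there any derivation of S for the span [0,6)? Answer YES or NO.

N/(NP/S) NP/(N/S) N/S ((NP/S)/NP)\NP NP/PP NP\(NP/PP)
CKY chart[0,6] = {N}; S ∉ chart

NO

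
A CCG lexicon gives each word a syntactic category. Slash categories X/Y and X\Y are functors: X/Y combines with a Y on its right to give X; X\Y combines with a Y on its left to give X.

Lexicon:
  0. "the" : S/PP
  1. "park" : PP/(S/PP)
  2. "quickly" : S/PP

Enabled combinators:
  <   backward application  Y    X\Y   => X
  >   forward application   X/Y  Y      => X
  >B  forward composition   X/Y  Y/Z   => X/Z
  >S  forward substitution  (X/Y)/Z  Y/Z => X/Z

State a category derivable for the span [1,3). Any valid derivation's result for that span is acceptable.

[0,3] S   >
  [0,1] "the" : S/PP
  [1,3] PP   >
    [1,2] "park" : PP/(S/PP)
    [2,3] "quickly" : S/PP

PP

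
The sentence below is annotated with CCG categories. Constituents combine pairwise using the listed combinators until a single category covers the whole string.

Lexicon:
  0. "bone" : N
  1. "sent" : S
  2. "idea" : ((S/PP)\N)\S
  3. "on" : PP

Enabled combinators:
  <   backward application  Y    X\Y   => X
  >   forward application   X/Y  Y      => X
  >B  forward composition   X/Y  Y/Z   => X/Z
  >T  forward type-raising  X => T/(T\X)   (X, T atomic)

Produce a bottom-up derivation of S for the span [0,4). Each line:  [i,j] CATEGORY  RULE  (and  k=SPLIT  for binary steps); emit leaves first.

[0,1] N  lex  "bone"
[1,2] S  lex  "sent"
[2,3] ((S/PP)\N)\S  lex  "idea"
[1,3] (S/PP)\N  <  k=2
[0,3] S/PP  <  k=1
[3,4] PP  lex  "on"
[0,4] S  >  k=3

[0,4] S   >
  [0,3] S/PP   <
    [0,1] "bone" : N
    [1,3] (S/PP)\N   <
      [1,2] "sent" : S
      [2,3] "idea" : ((S/PP)\N)\S
  [3,4] "on" : PP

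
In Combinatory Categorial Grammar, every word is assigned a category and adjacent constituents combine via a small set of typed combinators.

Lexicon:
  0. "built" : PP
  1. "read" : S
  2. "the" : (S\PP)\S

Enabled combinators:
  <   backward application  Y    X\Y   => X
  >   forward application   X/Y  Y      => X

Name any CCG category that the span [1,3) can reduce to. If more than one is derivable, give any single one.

S\PP

[0,3] S   <
  [0,1] "built" : PP
  [1,3] S\PP   <
    [1,2] "read" : S
    [2,3] "the" : (S\PP)\S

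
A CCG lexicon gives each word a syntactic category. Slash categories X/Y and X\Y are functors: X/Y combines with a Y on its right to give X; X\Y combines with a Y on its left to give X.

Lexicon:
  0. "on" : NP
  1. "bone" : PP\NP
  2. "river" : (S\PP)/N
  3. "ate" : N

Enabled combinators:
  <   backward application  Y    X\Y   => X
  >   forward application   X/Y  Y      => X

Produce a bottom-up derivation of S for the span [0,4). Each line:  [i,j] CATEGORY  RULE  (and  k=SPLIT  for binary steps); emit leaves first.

[0,1] NP  lex  "on"
[1,2] PP\NP  lex  "bone"
[0,2] PP  <  k=1
[2,3] (S\PP)/N  lex  "river"
[3,4] N  lex  "ate"
[2,4] S\PP  >  k=3
[0,4] S  <  k=2

[0,4] S   <
  [0,2] PP   <
    [0,1] "on" : NP
    [1,2] "bone" : PP\NP
  [2,4] S\PP   >
    [2,3] "river" : (S\PP)/N
    [3,4] "ate" : N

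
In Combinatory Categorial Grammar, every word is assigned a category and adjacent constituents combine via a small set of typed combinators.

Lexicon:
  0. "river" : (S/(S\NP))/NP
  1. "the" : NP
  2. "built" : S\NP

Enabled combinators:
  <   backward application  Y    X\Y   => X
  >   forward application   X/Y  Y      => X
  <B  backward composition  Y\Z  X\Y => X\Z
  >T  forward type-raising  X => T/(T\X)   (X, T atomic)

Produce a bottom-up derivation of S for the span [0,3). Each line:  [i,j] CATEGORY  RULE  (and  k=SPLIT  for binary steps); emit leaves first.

[0,1] (S/(S\NP))/NP  lex  "river"
[1,2] NP  lex  "the"
[0,2] S/(S\NP)  >  k=1
[2,3] S\NP  lex  "built"
[0,3] S  >  k=2

[0,3] S   >
  [0,2] S/(S\NP)   >
    [0,1] "river" : (S/(S\NP))/NP
    [1,2] "the" : NP
  [2,3] "built" : S\NP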